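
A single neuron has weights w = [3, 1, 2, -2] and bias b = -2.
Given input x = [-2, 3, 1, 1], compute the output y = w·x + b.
y = -5

y = (3)(-2) + (1)(3) + (2)(1) + (-2)(1) + -2 = -5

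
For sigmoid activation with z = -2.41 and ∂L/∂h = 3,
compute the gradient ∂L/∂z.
∂L/∂z = 0.2269

σ(-2.41) = 0.08241
σ'(-2.41) = σ(-2.41)(1 - σ(-2.41)) = 0.08241 × 0.9176 = 0.07562
∂L/∂z = ∂L/∂h · σ'(z) = 3 × 0.07562 = 0.2269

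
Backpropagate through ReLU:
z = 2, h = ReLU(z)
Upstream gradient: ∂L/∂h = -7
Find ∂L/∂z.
∂L/∂z = -7

h = ReLU(2) = 2
Since z > 0: ∂h/∂z = 1
∂L/∂z = ∂L/∂h · ∂h/∂z = -7 × 1 = -7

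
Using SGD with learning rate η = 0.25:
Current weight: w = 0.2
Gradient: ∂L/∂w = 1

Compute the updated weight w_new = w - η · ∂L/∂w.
w_new = -0.05

w_new = w - η·∂L/∂w = 0.2 - 0.25×(1) = 0.2 - (0.25) = -0.05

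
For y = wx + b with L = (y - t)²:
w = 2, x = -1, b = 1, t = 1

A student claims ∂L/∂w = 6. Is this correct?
Incorrect

y = (2)(-1) + 1 = -1
∂L/∂y = 2(y - t) = 2(-1 - 1) = -4
∂y/∂w = x = -1
∂L/∂w = -4 × -1 = 4

Claimed value: 6
Incorrect: The correct gradient is 4.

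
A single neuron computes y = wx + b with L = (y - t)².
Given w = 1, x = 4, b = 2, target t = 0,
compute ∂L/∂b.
∂L/∂b = 12

y = wx + b = (1)(4) + 2 = 6
∂L/∂y = 2(y - t) = 2(6 - 0) = 12
∂y/∂b = 1
∂L/∂b = ∂L/∂y · ∂y/∂b = 12 × 1 = 12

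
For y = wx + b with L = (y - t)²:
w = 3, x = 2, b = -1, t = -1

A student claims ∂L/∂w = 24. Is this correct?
Correct

y = (3)(2) + -1 = 5
∂L/∂y = 2(y - t) = 2(5 - -1) = 12
∂y/∂w = x = 2
∂L/∂w = 12 × 2 = 24

Claimed value: 24
Correct: The correct gradient is 24.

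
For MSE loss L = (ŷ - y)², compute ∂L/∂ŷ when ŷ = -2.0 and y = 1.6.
∂L/∂ŷ = -7.2

∂L/∂ŷ = 2(ŷ - y) = 2(-2.0 - 1.6) = 2(-3.6) = -7.2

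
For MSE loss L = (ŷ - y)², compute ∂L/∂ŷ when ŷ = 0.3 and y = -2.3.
∂L/∂ŷ = 5.2

∂L/∂ŷ = 2(ŷ - y) = 2(0.3 - -2.3) = 2(2.6) = 5.2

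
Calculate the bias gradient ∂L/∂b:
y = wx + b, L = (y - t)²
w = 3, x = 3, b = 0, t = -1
∂L/∂b = 20

y = wx + b = (3)(3) + 0 = 9
∂L/∂y = 2(y - t) = 2(9 - -1) = 20
∂y/∂b = 1
∂L/∂b = ∂L/∂y · ∂y/∂b = 20 × 1 = 20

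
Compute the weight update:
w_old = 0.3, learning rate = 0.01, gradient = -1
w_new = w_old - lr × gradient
w_new = 0.31

w_new = w - η·∂L/∂w = 0.3 - 0.01×(-1) = 0.3 - (-0.01) = 0.31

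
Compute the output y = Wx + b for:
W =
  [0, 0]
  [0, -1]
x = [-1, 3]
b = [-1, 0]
y = [-1, -3]

Wx = [0×-1 + 0×3, 0×-1 + -1×3]
   = [0, -3]
y = Wx + b = [0 + -1, -3 + 0] = [-1, -3]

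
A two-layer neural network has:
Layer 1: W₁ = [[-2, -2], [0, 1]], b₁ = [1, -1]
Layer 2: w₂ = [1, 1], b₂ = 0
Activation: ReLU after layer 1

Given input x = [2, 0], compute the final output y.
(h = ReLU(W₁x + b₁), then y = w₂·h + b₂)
y = 0

Layer 1 pre-activation: z₁ = [-3, -1]
After ReLU: h = [0, 0]
Layer 2 output: y = 1×0 + 1×0 + 0 = 0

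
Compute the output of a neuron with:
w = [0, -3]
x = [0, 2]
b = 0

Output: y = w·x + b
y = -6

y = (0)(0) + (-3)(2) + 0 = -6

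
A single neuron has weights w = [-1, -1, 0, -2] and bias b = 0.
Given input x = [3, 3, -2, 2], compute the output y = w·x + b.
y = -10

y = (-1)(3) + (-1)(3) + (0)(-2) + (-2)(2) + 0 = -10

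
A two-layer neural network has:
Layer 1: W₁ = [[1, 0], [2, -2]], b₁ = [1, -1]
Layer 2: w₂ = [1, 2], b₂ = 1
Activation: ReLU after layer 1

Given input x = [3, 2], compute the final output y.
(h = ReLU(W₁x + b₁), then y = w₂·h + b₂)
y = 7

Layer 1 pre-activation: z₁ = [4, 1]
After ReLU: h = [4, 1]
Layer 2 output: y = 1×4 + 2×1 + 1 = 7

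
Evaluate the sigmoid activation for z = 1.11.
0.7521

sigmoid(1.11) = 1/(1 + e^(-1.11)) = 1/(1 + 0.3296) = 0.7521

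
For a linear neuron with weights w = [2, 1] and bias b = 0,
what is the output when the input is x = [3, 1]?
y = 7

y = (2)(3) + (1)(1) + 0 = 7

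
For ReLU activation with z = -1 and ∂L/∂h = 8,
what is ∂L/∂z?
∂L/∂z = 0

h = ReLU(-1) = 0
Since z < 0: ∂h/∂z = 0
∂L/∂z = ∂L/∂h · ∂h/∂z = 8 × 0 = 0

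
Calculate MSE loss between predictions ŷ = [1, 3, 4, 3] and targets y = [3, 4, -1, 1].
MSE = 8.5

MSE = (1/4)((1-3)² + (3-4)² + (4--1)² + (3-1)²) = (1/4)(4 + 1 + 25 + 4) = 8.5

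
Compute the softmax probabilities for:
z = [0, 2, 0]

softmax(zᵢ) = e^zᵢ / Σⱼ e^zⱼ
p = [0.1065, 0.787, 0.1065]

exp(z) = [1, 7.389, 1]
Sum = 9.389
p = [0.1065, 0.787, 0.1065]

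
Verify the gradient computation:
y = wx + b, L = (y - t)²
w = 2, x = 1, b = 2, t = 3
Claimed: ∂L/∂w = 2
Correct

y = (2)(1) + 2 = 4
∂L/∂y = 2(y - t) = 2(4 - 3) = 2
∂y/∂w = x = 1
∂L/∂w = 2 × 1 = 2

Claimed value: 2
Correct: The correct gradient is 2.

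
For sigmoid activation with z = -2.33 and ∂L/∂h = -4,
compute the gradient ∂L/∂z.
∂L/∂z = -0.3232

σ(-2.33) = 0.08867
σ'(-2.33) = σ(-2.33)(1 - σ(-2.33)) = 0.08867 × 0.9113 = 0.08081
∂L/∂z = ∂L/∂h · σ'(z) = -4 × 0.08081 = -0.3232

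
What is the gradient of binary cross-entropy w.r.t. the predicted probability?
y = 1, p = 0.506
∂L/∂p = -1.976

∂L/∂p = -y/p + (1-y)/(1-p) = -1/0.506 + 0 = -1.976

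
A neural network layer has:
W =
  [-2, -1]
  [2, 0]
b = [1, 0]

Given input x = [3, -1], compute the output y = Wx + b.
y = [-4, 6]

Wx = [-2×3 + -1×-1, 2×3 + 0×-1]
   = [-5, 6]
y = Wx + b = [-5 + 1, 6 + 0] = [-4, 6]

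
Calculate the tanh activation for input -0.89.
-0.7114

tanh(-0.89) = (e^(-0.89) - e^(0.89))/(e^(-0.89) + e^(0.89)) = -0.7114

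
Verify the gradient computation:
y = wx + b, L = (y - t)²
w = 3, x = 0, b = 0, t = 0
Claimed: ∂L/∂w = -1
Incorrect

y = (3)(0) + 0 = 0
∂L/∂y = 2(y - t) = 2(0 - 0) = 0
∂y/∂w = x = 0
∂L/∂w = 0 × 0 = 0

Claimed value: -1
Incorrect: The correct gradient is 0.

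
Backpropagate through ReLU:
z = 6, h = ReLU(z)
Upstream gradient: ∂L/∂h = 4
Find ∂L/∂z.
∂L/∂z = 4

h = ReLU(6) = 6
Since z > 0: ∂h/∂z = 1
∂L/∂z = ∂L/∂h · ∂h/∂z = 4 × 1 = 4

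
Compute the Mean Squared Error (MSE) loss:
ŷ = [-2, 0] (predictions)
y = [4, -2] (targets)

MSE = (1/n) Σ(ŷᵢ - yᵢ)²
MSE = 20

MSE = (1/2)((-2-4)² + (0--2)²) = (1/2)(36 + 4) = 20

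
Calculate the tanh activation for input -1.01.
-0.7658

tanh(-1.01) = (e^(-1.01) - e^(1.01))/(e^(-1.01) + e^(1.01)) = -0.7658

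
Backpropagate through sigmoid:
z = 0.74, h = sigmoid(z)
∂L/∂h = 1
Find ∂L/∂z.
∂L/∂z = 0.2187

σ(0.74) = 0.677
σ'(0.74) = σ(0.74)(1 - σ(0.74)) = 0.677 × 0.323 = 0.2187
∂L/∂z = ∂L/∂h · σ'(z) = 1 × 0.2187 = 0.2187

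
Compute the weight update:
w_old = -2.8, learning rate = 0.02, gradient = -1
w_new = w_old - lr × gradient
w_new = -2.78

w_new = w - η·∂L/∂w = -2.8 - 0.02×(-1) = -2.8 - (-0.02) = -2.78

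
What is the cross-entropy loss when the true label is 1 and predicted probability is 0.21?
L = 1.561

L = -1·log(0.21) - 0·log(0.79) = -log(0.21) = 1.561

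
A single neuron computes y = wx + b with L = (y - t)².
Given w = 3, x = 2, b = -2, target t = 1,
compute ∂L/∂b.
∂L/∂b = 6

y = wx + b = (3)(2) + -2 = 4
∂L/∂y = 2(y - t) = 2(4 - 1) = 6
∂y/∂b = 1
∂L/∂b = ∂L/∂y · ∂y/∂b = 6 × 1 = 6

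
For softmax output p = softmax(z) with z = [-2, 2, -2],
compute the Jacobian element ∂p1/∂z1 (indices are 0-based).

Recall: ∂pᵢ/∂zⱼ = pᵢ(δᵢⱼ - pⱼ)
∂p1/∂z1 = 0.03409

p = softmax(z) = [0.01767, 0.9647, 0.01767]
p1 = 0.9647

∂p1/∂z1 = p1(1 - p1) = 0.9647 × (1 - 0.9647) = 0.03409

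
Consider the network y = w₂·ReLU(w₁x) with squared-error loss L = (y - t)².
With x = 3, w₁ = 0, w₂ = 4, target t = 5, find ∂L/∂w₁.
∂L/∂w₁ = 0

Forward pass:
z = w₁x = 0×3 = 0
h = ReLU(0) = 0
y = w₂h = 4×0 = 0

Backward pass:
∂L/∂y = 2(y - t) = 2(0 - 5) = -10
∂y/∂h = w₂ = 4
∂h/∂z = 0 (ReLU derivative)
∂z/∂w₁ = x = 3

∂L/∂w₁ = -10 × 4 × 0 × 3 = 0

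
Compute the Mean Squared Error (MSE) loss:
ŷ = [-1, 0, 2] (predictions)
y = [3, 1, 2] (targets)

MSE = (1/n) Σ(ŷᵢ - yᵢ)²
MSE = 5.667

MSE = (1/3)((-1-3)² + (0-1)² + (2-2)²) = (1/3)(16 + 1 + 0) = 5.667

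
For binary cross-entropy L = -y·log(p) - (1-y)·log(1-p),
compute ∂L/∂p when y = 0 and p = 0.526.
∂L/∂p = 2.11

∂L/∂p = -y/p + (1-y)/(1-p) = 0 + 1/0.474 = 2.11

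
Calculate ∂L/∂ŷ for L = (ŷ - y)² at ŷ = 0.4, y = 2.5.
∂L/∂ŷ = -4.2

∂L/∂ŷ = 2(ŷ - y) = 2(0.4 - 2.5) = 2(-2.1) = -4.2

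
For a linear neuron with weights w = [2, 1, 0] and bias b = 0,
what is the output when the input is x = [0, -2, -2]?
y = -2

y = (2)(0) + (1)(-2) + (0)(-2) + 0 = -2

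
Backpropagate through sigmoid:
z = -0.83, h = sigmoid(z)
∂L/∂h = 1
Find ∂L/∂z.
∂L/∂z = 0.2114

σ(-0.83) = 0.3036
σ'(-0.83) = σ(-0.83)(1 - σ(-0.83)) = 0.3036 × 0.6964 = 0.2114
∂L/∂z = ∂L/∂h · σ'(z) = 1 × 0.2114 = 0.2114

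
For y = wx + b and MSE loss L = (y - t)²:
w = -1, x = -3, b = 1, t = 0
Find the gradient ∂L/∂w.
∂L/∂w = -24

y = wx + b = (-1)(-3) + 1 = 4
∂L/∂y = 2(y - t) = 2(4 - 0) = 8
∂y/∂w = x = -3
∂L/∂w = ∂L/∂y · ∂y/∂w = 8 × -3 = -24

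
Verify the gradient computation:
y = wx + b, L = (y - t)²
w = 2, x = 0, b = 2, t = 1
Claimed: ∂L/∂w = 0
Correct

y = (2)(0) + 2 = 2
∂L/∂y = 2(y - t) = 2(2 - 1) = 2
∂y/∂w = x = 0
∂L/∂w = 2 × 0 = 0

Claimed value: 0
Correct: The correct gradient is 0.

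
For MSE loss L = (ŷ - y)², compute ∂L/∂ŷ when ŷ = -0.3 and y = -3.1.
∂L/∂ŷ = 5.6

∂L/∂ŷ = 2(ŷ - y) = 2(-0.3 - -3.1) = 2(2.8) = 5.6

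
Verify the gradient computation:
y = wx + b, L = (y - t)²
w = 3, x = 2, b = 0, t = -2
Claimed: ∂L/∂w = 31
Incorrect

y = (3)(2) + 0 = 6
∂L/∂y = 2(y - t) = 2(6 - -2) = 16
∂y/∂w = x = 2
∂L/∂w = 16 × 2 = 32

Claimed value: 31
Incorrect: The correct gradient is 32.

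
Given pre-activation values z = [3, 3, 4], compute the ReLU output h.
h = [3, 3, 4]

ReLU applied element-wise: max(0,3)=3, max(0,3)=3, max(0,4)=4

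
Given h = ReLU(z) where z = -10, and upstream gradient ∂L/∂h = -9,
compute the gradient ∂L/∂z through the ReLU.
∂L/∂z = 0

h = ReLU(-10) = 0
Since z < 0: ∂h/∂z = 0
∂L/∂z = ∂L/∂h · ∂h/∂z = -9 × 0 = 0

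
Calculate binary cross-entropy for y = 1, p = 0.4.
L = 0.9163

L = -1·log(0.4) - 0·log(0.6) = -log(0.4) = 0.9163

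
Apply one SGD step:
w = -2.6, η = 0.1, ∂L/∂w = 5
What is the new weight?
w_new = -3.1

w_new = w - η·∂L/∂w = -2.6 - 0.1×(5) = -2.6 - (0.5) = -3.1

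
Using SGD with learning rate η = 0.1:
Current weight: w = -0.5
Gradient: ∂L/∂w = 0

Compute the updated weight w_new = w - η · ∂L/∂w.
w_new = -0.5

w_new = w - η·∂L/∂w = -0.5 - 0.1×(0) = -0.5 - (0) = -0.5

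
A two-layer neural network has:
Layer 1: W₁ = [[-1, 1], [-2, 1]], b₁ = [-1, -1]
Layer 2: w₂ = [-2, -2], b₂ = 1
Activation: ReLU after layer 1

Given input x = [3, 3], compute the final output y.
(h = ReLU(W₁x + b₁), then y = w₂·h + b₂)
y = 1

Layer 1 pre-activation: z₁ = [-1, -4]
After ReLU: h = [0, 0]
Layer 2 output: y = -2×0 + -2×0 + 1 = 1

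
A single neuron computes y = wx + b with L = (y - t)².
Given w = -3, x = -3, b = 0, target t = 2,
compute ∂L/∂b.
∂L/∂b = 14

y = wx + b = (-3)(-3) + 0 = 9
∂L/∂y = 2(y - t) = 2(9 - 2) = 14
∂y/∂b = 1
∂L/∂b = ∂L/∂y · ∂y/∂b = 14 × 1 = 14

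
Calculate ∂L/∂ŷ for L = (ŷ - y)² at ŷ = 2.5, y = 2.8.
∂L/∂ŷ = -0.6

∂L/∂ŷ = 2(ŷ - y) = 2(2.5 - 2.8) = 2(-0.3) = -0.6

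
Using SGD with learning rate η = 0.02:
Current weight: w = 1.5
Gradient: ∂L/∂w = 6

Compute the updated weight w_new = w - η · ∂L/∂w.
w_new = 1.38

w_new = w - η·∂L/∂w = 1.5 - 0.02×(6) = 1.5 - (0.12) = 1.38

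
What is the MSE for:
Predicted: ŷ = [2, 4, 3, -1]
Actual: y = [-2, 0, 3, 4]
MSE = 14.25

MSE = (1/4)((2--2)² + (4-0)² + (3-3)² + (-1-4)²) = (1/4)(16 + 16 + 0 + 25) = 14.25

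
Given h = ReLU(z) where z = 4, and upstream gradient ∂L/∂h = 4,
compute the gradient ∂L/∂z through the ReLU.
∂L/∂z = 4

h = ReLU(4) = 4
Since z > 0: ∂h/∂z = 1
∂L/∂z = ∂L/∂h · ∂h/∂z = 4 × 1 = 4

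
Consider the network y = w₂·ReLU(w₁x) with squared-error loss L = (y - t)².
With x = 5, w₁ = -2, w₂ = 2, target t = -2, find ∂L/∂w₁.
∂L/∂w₁ = 0

Forward pass:
z = w₁x = -2×5 = -10
h = ReLU(-10) = 0
y = w₂h = 2×0 = 0

Backward pass:
∂L/∂y = 2(y - t) = 2(0 - -2) = 4
∂y/∂h = w₂ = 2
∂h/∂z = 0 (ReLU derivative)
∂z/∂w₁ = x = 5

∂L/∂w₁ = 4 × 2 × 0 × 5 = 0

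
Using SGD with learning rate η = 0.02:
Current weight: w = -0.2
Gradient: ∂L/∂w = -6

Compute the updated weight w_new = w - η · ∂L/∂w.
w_new = -0.08

w_new = w - η·∂L/∂w = -0.2 - 0.02×(-6) = -0.2 - (-0.12) = -0.08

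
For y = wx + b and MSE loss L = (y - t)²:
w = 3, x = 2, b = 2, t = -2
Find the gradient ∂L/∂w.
∂L/∂w = 40

y = wx + b = (3)(2) + 2 = 8
∂L/∂y = 2(y - t) = 2(8 - -2) = 20
∂y/∂w = x = 2
∂L/∂w = ∂L/∂y · ∂y/∂w = 20 × 2 = 40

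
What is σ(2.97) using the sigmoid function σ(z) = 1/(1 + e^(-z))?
0.9512

sigmoid(2.97) = 1/(1 + e^(-2.97)) = 1/(1 + 0.0513) = 0.9512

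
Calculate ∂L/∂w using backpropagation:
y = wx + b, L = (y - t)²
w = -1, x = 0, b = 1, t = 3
∂L/∂w = 0

y = wx + b = (-1)(0) + 1 = 1
∂L/∂y = 2(y - t) = 2(1 - 3) = -4
∂y/∂w = x = 0
∂L/∂w = ∂L/∂y · ∂y/∂w = -4 × 0 = 0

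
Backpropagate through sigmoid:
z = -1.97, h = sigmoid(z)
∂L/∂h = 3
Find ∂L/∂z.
∂L/∂z = 0.3222

σ(-1.97) = 0.1224
σ'(-1.97) = σ(-1.97)(1 - σ(-1.97)) = 0.1224 × 0.8776 = 0.1074
∂L/∂z = ∂L/∂h · σ'(z) = 3 × 0.1074 = 0.3222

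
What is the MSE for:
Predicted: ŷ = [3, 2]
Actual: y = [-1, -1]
MSE = 12.5

MSE = (1/2)((3--1)² + (2--1)²) = (1/2)(16 + 9) = 12.5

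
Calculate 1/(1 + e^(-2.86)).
0.9458

sigmoid(2.86) = 1/(1 + e^(-2.86)) = 1/(1 + 0.05727) = 0.9458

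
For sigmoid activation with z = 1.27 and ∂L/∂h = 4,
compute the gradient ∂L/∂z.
∂L/∂z = 0.6847

σ(1.27) = 0.7807
σ'(1.27) = σ(1.27)(1 - σ(1.27)) = 0.7807 × 0.2193 = 0.1712
∂L/∂z = ∂L/∂h · σ'(z) = 4 × 0.1712 = 0.6847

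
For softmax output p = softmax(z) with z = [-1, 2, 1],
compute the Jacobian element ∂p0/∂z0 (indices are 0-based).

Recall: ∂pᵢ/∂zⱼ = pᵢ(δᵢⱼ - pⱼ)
∂p0/∂z0 = 0.03389

p = softmax(z) = [0.03512, 0.7054, 0.2595]
p0 = 0.03512

∂p0/∂z0 = p0(1 - p0) = 0.03512 × (1 - 0.03512) = 0.03389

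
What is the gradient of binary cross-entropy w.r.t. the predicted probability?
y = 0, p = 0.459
∂L/∂p = 1.848

∂L/∂p = -y/p + (1-y)/(1-p) = 0 + 1/0.541 = 1.848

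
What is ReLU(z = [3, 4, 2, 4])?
h = [3, 4, 2, 4]

ReLU applied element-wise: max(0,3)=3, max(0,4)=4, max(0,2)=2, max(0,4)=4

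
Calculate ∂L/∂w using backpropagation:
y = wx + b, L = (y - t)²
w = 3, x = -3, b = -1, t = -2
∂L/∂w = 48

y = wx + b = (3)(-3) + -1 = -10
∂L/∂y = 2(y - t) = 2(-10 - -2) = -16
∂y/∂w = x = -3
∂L/∂w = ∂L/∂y · ∂y/∂w = -16 × -3 = 48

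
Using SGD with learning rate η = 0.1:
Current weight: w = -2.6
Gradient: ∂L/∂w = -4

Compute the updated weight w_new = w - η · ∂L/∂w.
w_new = -2.2

w_new = w - η·∂L/∂w = -2.6 - 0.1×(-4) = -2.6 - (-0.4) = -2.2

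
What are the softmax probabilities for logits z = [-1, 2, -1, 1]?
p = [0.0339, 0.6815, 0.0339, 0.2507]

exp(z) = [0.3679, 7.389, 0.3679, 2.718]
Sum = 10.84
p = [0.0339, 0.6815, 0.0339, 0.2507]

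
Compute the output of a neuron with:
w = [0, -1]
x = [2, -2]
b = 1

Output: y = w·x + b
y = 3

y = (0)(2) + (-1)(-2) + 1 = 3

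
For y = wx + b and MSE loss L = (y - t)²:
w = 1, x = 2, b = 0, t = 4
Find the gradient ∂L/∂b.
∂L/∂b = -4

y = wx + b = (1)(2) + 0 = 2
∂L/∂y = 2(y - t) = 2(2 - 4) = -4
∂y/∂b = 1
∂L/∂b = ∂L/∂y · ∂y/∂b = -4 × 1 = -4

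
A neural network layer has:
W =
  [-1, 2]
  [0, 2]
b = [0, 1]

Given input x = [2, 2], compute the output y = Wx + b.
y = [2, 5]

Wx = [-1×2 + 2×2, 0×2 + 2×2]
   = [2, 4]
y = Wx + b = [2 + 0, 4 + 1] = [2, 5]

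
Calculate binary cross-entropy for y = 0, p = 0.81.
L = 1.661

L = -0·log(0.81) - 1·log(0.19) = -log(0.19) = 1.661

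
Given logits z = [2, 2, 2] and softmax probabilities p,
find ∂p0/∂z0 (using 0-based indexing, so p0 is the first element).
∂p0/∂z0 = 0.2222

p = softmax(z) = [0.3333, 0.3333, 0.3333]
p0 = 0.3333

∂p0/∂z0 = p0(1 - p0) = 0.3333 × (1 - 0.3333) = 0.2222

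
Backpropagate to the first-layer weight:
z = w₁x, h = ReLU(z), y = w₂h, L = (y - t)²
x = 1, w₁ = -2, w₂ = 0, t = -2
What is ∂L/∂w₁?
∂L/∂w₁ = 0

Forward pass:
z = w₁x = -2×1 = -2
h = ReLU(-2) = 0
y = w₂h = 0×0 = 0

Backward pass:
∂L/∂y = 2(y - t) = 2(0 - -2) = 4
∂y/∂h = w₂ = 0
∂h/∂z = 0 (ReLU derivative)
∂z/∂w₁ = x = 1

∂L/∂w₁ = 4 × 0 × 0 × 1 = 0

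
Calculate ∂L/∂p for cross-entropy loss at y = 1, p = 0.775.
∂L/∂p = -1.29

∂L/∂p = -y/p + (1-y)/(1-p) = -1/0.775 + 0 = -1.29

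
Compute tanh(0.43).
0.4053

tanh(0.43) = (e^(0.43) - e^(-0.43))/(e^(0.43) + e^(-0.43)) = 0.4053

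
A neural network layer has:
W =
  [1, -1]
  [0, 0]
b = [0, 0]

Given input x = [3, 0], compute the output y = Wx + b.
y = [3, 0]

Wx = [1×3 + -1×0, 0×3 + 0×0]
   = [3, 0]
y = Wx + b = [3 + 0, 0 + 0] = [3, 0]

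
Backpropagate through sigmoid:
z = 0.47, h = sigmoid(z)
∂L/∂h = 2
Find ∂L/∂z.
∂L/∂z = 0.4734

σ(0.47) = 0.6154
σ'(0.47) = σ(0.47)(1 - σ(0.47)) = 0.6154 × 0.3846 = 0.2367
∂L/∂z = ∂L/∂h · σ'(z) = 2 × 0.2367 = 0.4734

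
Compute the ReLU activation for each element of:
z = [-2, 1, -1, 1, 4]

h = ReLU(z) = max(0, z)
h = [0, 1, 0, 1, 4]

ReLU applied element-wise: max(0,-2)=0, max(0,1)=1, max(0,-1)=0, max(0,1)=1, max(0,4)=4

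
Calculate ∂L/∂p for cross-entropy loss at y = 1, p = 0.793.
∂L/∂p = -1.261

∂L/∂p = -y/p + (1-y)/(1-p) = -1/0.793 + 0 = -1.261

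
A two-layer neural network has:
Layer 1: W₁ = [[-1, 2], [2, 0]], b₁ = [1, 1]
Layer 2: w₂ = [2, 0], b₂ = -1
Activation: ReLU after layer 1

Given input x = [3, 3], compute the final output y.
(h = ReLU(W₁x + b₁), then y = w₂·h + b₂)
y = 7

Layer 1 pre-activation: z₁ = [4, 7]
After ReLU: h = [4, 7]
Layer 2 output: y = 2×4 + 0×7 + -1 = 7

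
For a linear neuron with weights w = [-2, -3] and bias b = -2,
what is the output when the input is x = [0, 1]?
y = -5

y = (-2)(0) + (-3)(1) + -2 = -5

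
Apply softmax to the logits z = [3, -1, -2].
p = [0.9756, 0.0179, 0.0066]

exp(z) = [20.09, 0.3679, 0.1353]
Sum = 20.59
p = [0.9756, 0.0179, 0.0066]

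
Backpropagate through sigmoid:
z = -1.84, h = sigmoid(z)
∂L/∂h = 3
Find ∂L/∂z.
∂L/∂z = 0.3548

σ(-1.84) = 0.1371
σ'(-1.84) = σ(-1.84)(1 - σ(-1.84)) = 0.1371 × 0.8629 = 0.1183
∂L/∂z = ∂L/∂h · σ'(z) = 3 × 0.1183 = 0.3548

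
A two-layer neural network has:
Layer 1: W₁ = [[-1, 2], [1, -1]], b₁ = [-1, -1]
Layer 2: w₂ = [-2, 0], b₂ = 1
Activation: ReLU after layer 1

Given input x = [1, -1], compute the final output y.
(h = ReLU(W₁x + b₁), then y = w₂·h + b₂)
y = 1

Layer 1 pre-activation: z₁ = [-4, 1]
After ReLU: h = [0, 1]
Layer 2 output: y = -2×0 + 0×1 + 1 = 1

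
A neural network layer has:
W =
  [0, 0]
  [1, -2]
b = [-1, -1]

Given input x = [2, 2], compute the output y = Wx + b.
y = [-1, -3]

Wx = [0×2 + 0×2, 1×2 + -2×2]
   = [0, -2]
y = Wx + b = [0 + -1, -2 + -1] = [-1, -3]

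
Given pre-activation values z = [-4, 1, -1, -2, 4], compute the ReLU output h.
h = [0, 1, 0, 0, 4]

ReLU applied element-wise: max(0,-4)=0, max(0,1)=1, max(0,-1)=0, max(0,-2)=0, max(0,4)=4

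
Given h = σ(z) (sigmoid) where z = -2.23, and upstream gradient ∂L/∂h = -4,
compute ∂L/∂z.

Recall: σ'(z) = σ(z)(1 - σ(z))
∂L/∂z = -0.3506

σ(-2.23) = 0.09709
σ'(-2.23) = σ(-2.23)(1 - σ(-2.23)) = 0.09709 × 0.9029 = 0.08766
∂L/∂z = ∂L/∂h · σ'(z) = -4 × 0.08766 = -0.3506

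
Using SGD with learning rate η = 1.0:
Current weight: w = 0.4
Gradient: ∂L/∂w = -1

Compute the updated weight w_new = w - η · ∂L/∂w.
w_new = 1.4

w_new = w - η·∂L/∂w = 0.4 - 1.0×(-1) = 0.4 - (-1) = 1.4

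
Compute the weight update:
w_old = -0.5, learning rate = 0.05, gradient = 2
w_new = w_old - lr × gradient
w_new = -0.6

w_new = w - η·∂L/∂w = -0.5 - 0.05×(2) = -0.5 - (0.1) = -0.6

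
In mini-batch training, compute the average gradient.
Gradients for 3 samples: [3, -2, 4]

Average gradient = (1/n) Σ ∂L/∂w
Average gradient = 1.667

Average = (1/3)(3 + -2 + 4) = 5/3 = 1.667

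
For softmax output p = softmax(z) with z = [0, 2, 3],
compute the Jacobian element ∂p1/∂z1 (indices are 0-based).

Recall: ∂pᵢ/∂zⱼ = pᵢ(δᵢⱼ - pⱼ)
∂p1/∂z1 = 0.1922

p = softmax(z) = [0.03512, 0.2595, 0.7054]
p1 = 0.2595

∂p1/∂z1 = p1(1 - p1) = 0.2595 × (1 - 0.2595) = 0.1922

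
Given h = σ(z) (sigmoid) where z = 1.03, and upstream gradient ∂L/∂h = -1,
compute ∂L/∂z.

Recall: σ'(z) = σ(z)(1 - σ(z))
∂L/∂z = -0.1939

σ(1.03) = 0.7369
σ'(1.03) = σ(1.03)(1 - σ(1.03)) = 0.7369 × 0.2631 = 0.1939
∂L/∂z = ∂L/∂h · σ'(z) = -1 × 0.1939 = -0.1939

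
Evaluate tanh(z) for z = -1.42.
-0.8896

tanh(-1.42) = (e^(-1.42) - e^(1.42))/(e^(-1.42) + e^(1.42)) = -0.8896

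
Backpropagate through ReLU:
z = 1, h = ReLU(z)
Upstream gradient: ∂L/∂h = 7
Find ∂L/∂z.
∂L/∂z = 7

h = ReLU(1) = 1
Since z > 0: ∂h/∂z = 1
∂L/∂z = ∂L/∂h · ∂h/∂z = 7 × 1 = 7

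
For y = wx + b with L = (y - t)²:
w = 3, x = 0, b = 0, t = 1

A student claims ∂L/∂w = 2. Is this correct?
Incorrect

y = (3)(0) + 0 = 0
∂L/∂y = 2(y - t) = 2(0 - 1) = -2
∂y/∂w = x = 0
∂L/∂w = -2 × 0 = 0

Claimed value: 2
Incorrect: The correct gradient is 0.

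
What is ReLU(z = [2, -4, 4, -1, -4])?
h = [2, 0, 4, 0, 0]

ReLU applied element-wise: max(0,2)=2, max(0,-4)=0, max(0,4)=4, max(0,-1)=0, max(0,-4)=0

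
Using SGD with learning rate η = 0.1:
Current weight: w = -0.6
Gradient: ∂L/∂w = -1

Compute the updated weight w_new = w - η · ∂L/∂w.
w_new = -0.5

w_new = w - η·∂L/∂w = -0.6 - 0.1×(-1) = -0.6 - (-0.1) = -0.5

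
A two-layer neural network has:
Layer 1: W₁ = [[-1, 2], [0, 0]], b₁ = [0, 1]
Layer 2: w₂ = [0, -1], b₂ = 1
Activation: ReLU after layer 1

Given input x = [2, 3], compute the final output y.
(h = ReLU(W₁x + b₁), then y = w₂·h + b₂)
y = 0

Layer 1 pre-activation: z₁ = [4, 1]
After ReLU: h = [4, 1]
Layer 2 output: y = 0×4 + -1×1 + 1 = 0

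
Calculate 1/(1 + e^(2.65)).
0.06599

sigmoid(-2.65) = 1/(1 + e^(2.65)) = 1/(1 + 14.15) = 0.06599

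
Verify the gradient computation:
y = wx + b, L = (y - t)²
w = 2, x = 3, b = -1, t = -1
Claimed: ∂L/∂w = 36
Correct

y = (2)(3) + -1 = 5
∂L/∂y = 2(y - t) = 2(5 - -1) = 12
∂y/∂w = x = 3
∂L/∂w = 12 × 3 = 36

Claimed value: 36
Correct: The correct gradient is 36.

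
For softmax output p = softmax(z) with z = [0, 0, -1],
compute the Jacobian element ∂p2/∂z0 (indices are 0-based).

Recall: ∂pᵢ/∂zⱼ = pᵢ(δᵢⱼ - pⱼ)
∂p2/∂z0 = -0.06561

p = softmax(z) = [0.4223, 0.4223, 0.1554]
p2 = 0.1554, p0 = 0.4223

∂p2/∂z0 = -p2 × p0 = -0.1554 × 0.4223 = -0.06561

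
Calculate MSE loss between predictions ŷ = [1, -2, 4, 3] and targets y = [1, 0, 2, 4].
MSE = 2.25

MSE = (1/4)((1-1)² + (-2-0)² + (4-2)² + (3-4)²) = (1/4)(0 + 4 + 4 + 1) = 2.25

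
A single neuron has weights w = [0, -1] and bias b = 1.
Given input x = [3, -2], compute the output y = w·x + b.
y = 3

y = (0)(3) + (-1)(-2) + 1 = 3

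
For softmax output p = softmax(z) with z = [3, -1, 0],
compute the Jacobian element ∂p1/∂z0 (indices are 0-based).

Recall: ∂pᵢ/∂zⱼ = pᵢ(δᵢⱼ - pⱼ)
∂p1/∂z0 = -0.01605

p = softmax(z) = [0.9362, 0.01715, 0.04661]
p1 = 0.01715, p0 = 0.9362

∂p1/∂z0 = -p1 × p0 = -0.01715 × 0.9362 = -0.01605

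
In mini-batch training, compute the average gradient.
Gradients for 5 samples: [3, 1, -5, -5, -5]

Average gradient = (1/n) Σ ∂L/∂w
Average gradient = -2.2

Average = (1/5)(3 + 1 + -5 + -5 + -5) = -11/5 = -2.2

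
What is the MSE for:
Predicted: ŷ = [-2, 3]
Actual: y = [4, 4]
MSE = 18.5

MSE = (1/2)((-2-4)² + (3-4)²) = (1/2)(36 + 1) = 18.5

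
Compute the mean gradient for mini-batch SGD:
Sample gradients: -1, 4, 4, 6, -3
Average gradient = 2

Average = (1/5)(-1 + 4 + 4 + 6 + -3) = 10/5 = 2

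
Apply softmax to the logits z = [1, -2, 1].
p = [0.4879, 0.0243, 0.4879]

exp(z) = [2.718, 0.1353, 2.718]
Sum = 5.572
p = [0.4879, 0.0243, 0.4879]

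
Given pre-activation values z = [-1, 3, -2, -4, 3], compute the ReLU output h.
h = [0, 3, 0, 0, 3]

ReLU applied element-wise: max(0,-1)=0, max(0,3)=3, max(0,-2)=0, max(0,-4)=0, max(0,3)=3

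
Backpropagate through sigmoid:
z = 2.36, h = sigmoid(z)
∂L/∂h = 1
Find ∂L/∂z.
∂L/∂z = 0.07883

σ(2.36) = 0.9137
σ'(2.36) = σ(2.36)(1 - σ(2.36)) = 0.9137 × 0.08627 = 0.07883
∂L/∂z = ∂L/∂h · σ'(z) = 1 × 0.07883 = 0.07883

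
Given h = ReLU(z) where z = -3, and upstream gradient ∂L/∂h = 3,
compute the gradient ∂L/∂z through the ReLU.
∂L/∂z = 0

h = ReLU(-3) = 0
Since z < 0: ∂h/∂z = 0
∂L/∂z = ∂L/∂h · ∂h/∂z = 3 × 0 = 0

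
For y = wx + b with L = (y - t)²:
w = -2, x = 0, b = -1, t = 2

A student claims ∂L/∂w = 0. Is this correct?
Correct

y = (-2)(0) + -1 = -1
∂L/∂y = 2(y - t) = 2(-1 - 2) = -6
∂y/∂w = x = 0
∂L/∂w = -6 × 0 = 0

Claimed value: 0
Correct: The correct gradient is 0.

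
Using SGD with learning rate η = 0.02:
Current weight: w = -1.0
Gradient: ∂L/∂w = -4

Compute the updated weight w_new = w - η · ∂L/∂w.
w_new = -0.92

w_new = w - η·∂L/∂w = -1.0 - 0.02×(-4) = -1.0 - (-0.08) = -0.92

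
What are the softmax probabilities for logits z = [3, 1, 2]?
p = [0.6652, 0.09, 0.2447]

exp(z) = [20.09, 2.718, 7.389]
Sum = 30.19
p = [0.6652, 0.09, 0.2447]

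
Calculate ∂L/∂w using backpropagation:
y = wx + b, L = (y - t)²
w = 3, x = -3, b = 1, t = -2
∂L/∂w = 36

y = wx + b = (3)(-3) + 1 = -8
∂L/∂y = 2(y - t) = 2(-8 - -2) = -12
∂y/∂w = x = -3
∂L/∂w = ∂L/∂y · ∂y/∂w = -12 × -3 = 36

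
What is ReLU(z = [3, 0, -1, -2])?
h = [3, 0, 0, 0]

ReLU applied element-wise: max(0,3)=3, max(0,0)=0, max(0,-1)=0, max(0,-2)=0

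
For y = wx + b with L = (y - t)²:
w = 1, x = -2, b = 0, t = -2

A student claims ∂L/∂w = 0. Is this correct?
Correct

y = (1)(-2) + 0 = -2
∂L/∂y = 2(y - t) = 2(-2 - -2) = 0
∂y/∂w = x = -2
∂L/∂w = 0 × -2 = 0

Claimed value: 0
Correct: The correct gradient is 0.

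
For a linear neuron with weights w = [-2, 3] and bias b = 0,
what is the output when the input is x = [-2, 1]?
y = 7

y = (-2)(-2) + (3)(1) + 0 = 7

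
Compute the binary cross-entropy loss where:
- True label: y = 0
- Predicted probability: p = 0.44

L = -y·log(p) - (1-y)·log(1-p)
L = 0.5798

L = -0·log(0.44) - 1·log(0.56) = -log(0.56) = 0.5798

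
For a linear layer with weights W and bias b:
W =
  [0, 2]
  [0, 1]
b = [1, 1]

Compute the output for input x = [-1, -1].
y = [-1, 0]

Wx = [0×-1 + 2×-1, 0×-1 + 1×-1]
   = [-2, -1]
y = Wx + b = [-2 + 1, -1 + 1] = [-1, 0]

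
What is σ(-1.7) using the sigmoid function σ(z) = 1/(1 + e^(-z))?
0.1545

sigmoid(-1.7) = 1/(1 + e^(1.7)) = 1/(1 + 5.474) = 0.1545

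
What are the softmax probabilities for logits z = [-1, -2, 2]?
p = [0.0466, 0.0171, 0.9362]

exp(z) = [0.3679, 0.1353, 7.389]
Sum = 7.892
p = [0.0466, 0.0171, 0.9362]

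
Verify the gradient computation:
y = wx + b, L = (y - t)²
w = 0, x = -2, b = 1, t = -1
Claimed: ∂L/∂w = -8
Correct

y = (0)(-2) + 1 = 1
∂L/∂y = 2(y - t) = 2(1 - -1) = 4
∂y/∂w = x = -2
∂L/∂w = 4 × -2 = -8

Claimed value: -8
Correct: The correct gradient is -8.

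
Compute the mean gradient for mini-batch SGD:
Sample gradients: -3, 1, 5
Average gradient = 1

Average = (1/3)(-3 + 1 + 5) = 3/3 = 1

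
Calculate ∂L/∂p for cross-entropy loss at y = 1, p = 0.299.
∂L/∂p = -3.344

∂L/∂p = -y/p + (1-y)/(1-p) = -1/0.299 + 0 = -3.344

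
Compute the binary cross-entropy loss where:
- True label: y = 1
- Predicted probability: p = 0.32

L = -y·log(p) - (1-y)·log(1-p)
L = 1.139

L = -1·log(0.32) - 0·log(0.68) = -log(0.32) = 1.139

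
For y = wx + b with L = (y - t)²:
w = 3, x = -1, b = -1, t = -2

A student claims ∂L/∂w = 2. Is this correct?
Incorrect

y = (3)(-1) + -1 = -4
∂L/∂y = 2(y - t) = 2(-4 - -2) = -4
∂y/∂w = x = -1
∂L/∂w = -4 × -1 = 4

Claimed value: 2
Incorrect: The correct gradient is 4.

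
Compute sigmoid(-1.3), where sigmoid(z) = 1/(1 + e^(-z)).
0.2142

sigmoid(-1.3) = 1/(1 + e^(1.3)) = 1/(1 + 3.669) = 0.2142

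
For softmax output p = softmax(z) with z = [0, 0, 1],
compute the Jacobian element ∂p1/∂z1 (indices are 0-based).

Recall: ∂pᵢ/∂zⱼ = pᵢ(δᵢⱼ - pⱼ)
∂p1/∂z1 = 0.167

p = softmax(z) = [0.2119, 0.2119, 0.5761]
p1 = 0.2119

∂p1/∂z1 = p1(1 - p1) = 0.2119 × (1 - 0.2119) = 0.167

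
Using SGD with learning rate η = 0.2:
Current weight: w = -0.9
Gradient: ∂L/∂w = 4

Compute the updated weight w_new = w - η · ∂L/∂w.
w_new = -1.7

w_new = w - η·∂L/∂w = -0.9 - 0.2×(4) = -0.9 - (0.8) = -1.7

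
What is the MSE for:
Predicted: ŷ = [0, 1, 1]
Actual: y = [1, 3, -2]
MSE = 4.667

MSE = (1/3)((0-1)² + (1-3)² + (1--2)²) = (1/3)(1 + 4 + 9) = 4.667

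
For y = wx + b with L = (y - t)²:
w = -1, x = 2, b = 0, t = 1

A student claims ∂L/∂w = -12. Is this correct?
Correct

y = (-1)(2) + 0 = -2
∂L/∂y = 2(y - t) = 2(-2 - 1) = -6
∂y/∂w = x = 2
∂L/∂w = -6 × 2 = -12

Claimed value: -12
Correct: The correct gradient is -12.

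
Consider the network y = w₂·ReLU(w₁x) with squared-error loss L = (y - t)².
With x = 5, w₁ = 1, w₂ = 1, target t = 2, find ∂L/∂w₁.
∂L/∂w₁ = 30

Forward pass:
z = w₁x = 1×5 = 5
h = ReLU(5) = 5
y = w₂h = 1×5 = 5

Backward pass:
∂L/∂y = 2(y - t) = 2(5 - 2) = 6
∂y/∂h = w₂ = 1
∂h/∂z = 1 (ReLU derivative)
∂z/∂w₁ = x = 5

∂L/∂w₁ = 6 × 1 × 1 × 5 = 30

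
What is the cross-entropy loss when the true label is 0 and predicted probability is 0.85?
L = 1.897

L = -0·log(0.85) - 1·log(0.15) = -log(0.15) = 1.897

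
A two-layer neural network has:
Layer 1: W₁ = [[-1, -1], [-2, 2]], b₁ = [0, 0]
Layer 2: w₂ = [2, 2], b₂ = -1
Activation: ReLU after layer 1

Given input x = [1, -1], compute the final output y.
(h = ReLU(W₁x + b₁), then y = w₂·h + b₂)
y = -1

Layer 1 pre-activation: z₁ = [0, -4]
After ReLU: h = [0, 0]
Layer 2 output: y = 2×0 + 2×0 + -1 = -1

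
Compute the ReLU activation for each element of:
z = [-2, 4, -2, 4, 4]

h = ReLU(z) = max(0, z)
h = [0, 4, 0, 4, 4]

ReLU applied element-wise: max(0,-2)=0, max(0,4)=4, max(0,-2)=0, max(0,4)=4, max(0,4)=4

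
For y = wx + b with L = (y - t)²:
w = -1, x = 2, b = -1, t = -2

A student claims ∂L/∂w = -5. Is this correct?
Incorrect

y = (-1)(2) + -1 = -3
∂L/∂y = 2(y - t) = 2(-3 - -2) = -2
∂y/∂w = x = 2
∂L/∂w = -2 × 2 = -4

Claimed value: -5
Incorrect: The correct gradient is -4.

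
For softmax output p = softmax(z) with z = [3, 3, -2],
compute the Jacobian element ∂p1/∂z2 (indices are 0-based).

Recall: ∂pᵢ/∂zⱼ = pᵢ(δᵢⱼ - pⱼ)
∂p1/∂z2 = -0.001673

p = softmax(z) = [0.4983, 0.4983, 0.003358]
p1 = 0.4983, p2 = 0.003358

∂p1/∂z2 = -p1 × p2 = -0.4983 × 0.003358 = -0.001673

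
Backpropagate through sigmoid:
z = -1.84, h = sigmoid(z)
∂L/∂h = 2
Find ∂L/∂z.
∂L/∂z = 0.2365

σ(-1.84) = 0.1371
σ'(-1.84) = σ(-1.84)(1 - σ(-1.84)) = 0.1371 × 0.8629 = 0.1183
∂L/∂z = ∂L/∂h · σ'(z) = 2 × 0.1183 = 0.2365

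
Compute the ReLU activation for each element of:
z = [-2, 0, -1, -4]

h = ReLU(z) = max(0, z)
h = [0, 0, 0, 0]

ReLU applied element-wise: max(0,-2)=0, max(0,0)=0, max(0,-1)=0, max(0,-4)=0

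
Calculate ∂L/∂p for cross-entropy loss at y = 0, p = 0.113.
∂L/∂p = 1.127

∂L/∂p = -y/p + (1-y)/(1-p) = 0 + 1/0.887 = 1.127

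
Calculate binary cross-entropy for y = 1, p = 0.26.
L = 1.347

L = -1·log(0.26) - 0·log(0.74) = -log(0.26) = 1.347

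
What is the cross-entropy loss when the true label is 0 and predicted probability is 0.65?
L = 1.05

L = -0·log(0.65) - 1·log(0.35) = -log(0.35) = 1.05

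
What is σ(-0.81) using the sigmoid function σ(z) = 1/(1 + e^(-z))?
0.3079

sigmoid(-0.81) = 1/(1 + e^(0.81)) = 1/(1 + 2.248) = 0.3079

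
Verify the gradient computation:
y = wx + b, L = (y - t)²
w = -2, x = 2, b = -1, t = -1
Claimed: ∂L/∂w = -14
Incorrect

y = (-2)(2) + -1 = -5
∂L/∂y = 2(y - t) = 2(-5 - -1) = -8
∂y/∂w = x = 2
∂L/∂w = -8 × 2 = -16

Claimed value: -14
Incorrect: The correct gradient is -16.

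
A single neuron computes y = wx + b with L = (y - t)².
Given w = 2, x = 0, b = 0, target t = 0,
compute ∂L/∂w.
∂L/∂w = 0

y = wx + b = (2)(0) + 0 = 0
∂L/∂y = 2(y - t) = 2(0 - 0) = 0
∂y/∂w = x = 0
∂L/∂w = ∂L/∂y · ∂y/∂w = 0 × 0 = 0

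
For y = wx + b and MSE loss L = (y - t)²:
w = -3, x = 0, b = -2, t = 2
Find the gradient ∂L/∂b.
∂L/∂b = -8

y = wx + b = (-3)(0) + -2 = -2
∂L/∂y = 2(y - t) = 2(-2 - 2) = -8
∂y/∂b = 1
∂L/∂b = ∂L/∂y · ∂y/∂b = -8 × 1 = -8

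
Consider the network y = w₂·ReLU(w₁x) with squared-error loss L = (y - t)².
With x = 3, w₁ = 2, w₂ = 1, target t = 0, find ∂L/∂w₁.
∂L/∂w₁ = 36

Forward pass:
z = w₁x = 2×3 = 6
h = ReLU(6) = 6
y = w₂h = 1×6 = 6

Backward pass:
∂L/∂y = 2(y - t) = 2(6 - 0) = 12
∂y/∂h = w₂ = 1
∂h/∂z = 1 (ReLU derivative)
∂z/∂w₁ = x = 3

∂L/∂w₁ = 12 × 1 × 1 × 3 = 36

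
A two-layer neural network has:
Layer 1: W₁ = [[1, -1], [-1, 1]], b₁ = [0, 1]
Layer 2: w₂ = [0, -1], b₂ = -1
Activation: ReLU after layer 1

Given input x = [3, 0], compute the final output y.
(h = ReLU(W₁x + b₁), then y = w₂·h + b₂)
y = -1

Layer 1 pre-activation: z₁ = [3, -2]
After ReLU: h = [3, 0]
Layer 2 output: y = 0×3 + -1×0 + -1 = -1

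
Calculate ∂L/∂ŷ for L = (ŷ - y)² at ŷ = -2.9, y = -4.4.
∂L/∂ŷ = 3.0

∂L/∂ŷ = 2(ŷ - y) = 2(-2.9 - -4.4) = 2(1.5) = 3.0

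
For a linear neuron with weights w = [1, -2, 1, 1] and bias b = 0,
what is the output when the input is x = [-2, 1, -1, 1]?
y = -4

y = (1)(-2) + (-2)(1) + (1)(-1) + (1)(1) + 0 = -4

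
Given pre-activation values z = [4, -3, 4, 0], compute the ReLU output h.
h = [4, 0, 4, 0]

ReLU applied element-wise: max(0,4)=4, max(0,-3)=0, max(0,4)=4, max(0,0)=0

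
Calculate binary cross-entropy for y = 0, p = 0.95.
L = 2.996

L = -0·log(0.95) - 1·log(0.05) = -log(0.05) = 2.996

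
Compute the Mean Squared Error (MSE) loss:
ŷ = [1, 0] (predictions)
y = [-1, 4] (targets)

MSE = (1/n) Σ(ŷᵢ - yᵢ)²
MSE = 10

MSE = (1/2)((1--1)² + (0-4)²) = (1/2)(4 + 16) = 10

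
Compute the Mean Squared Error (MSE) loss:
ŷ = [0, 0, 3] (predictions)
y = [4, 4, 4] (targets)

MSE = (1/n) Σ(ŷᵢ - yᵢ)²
MSE = 11

MSE = (1/3)((0-4)² + (0-4)² + (3-4)²) = (1/3)(16 + 16 + 1) = 11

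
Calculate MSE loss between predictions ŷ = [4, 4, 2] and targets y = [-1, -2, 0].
MSE = 21.67

MSE = (1/3)((4--1)² + (4--2)² + (2-0)²) = (1/3)(25 + 36 + 4) = 21.67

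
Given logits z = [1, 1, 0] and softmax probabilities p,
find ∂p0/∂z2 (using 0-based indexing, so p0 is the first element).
∂p0/∂z2 = -0.06561

p = softmax(z) = [0.4223, 0.4223, 0.1554]
p0 = 0.4223, p2 = 0.1554

∂p0/∂z2 = -p0 × p2 = -0.4223 × 0.1554 = -0.06561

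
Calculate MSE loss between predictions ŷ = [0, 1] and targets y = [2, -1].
MSE = 4

MSE = (1/2)((0-2)² + (1--1)²) = (1/2)(4 + 4) = 4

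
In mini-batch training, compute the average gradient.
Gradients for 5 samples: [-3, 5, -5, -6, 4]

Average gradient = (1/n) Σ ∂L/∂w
Average gradient = -1

Average = (1/5)(-3 + 5 + -5 + -6 + 4) = -5/5 = -1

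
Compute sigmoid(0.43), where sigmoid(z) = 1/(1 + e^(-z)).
0.6059

sigmoid(0.43) = 1/(1 + e^(-0.43)) = 1/(1 + 0.6505) = 0.6059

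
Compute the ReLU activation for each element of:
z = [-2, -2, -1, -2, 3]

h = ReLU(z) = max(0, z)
h = [0, 0, 0, 0, 3]

ReLU applied element-wise: max(0,-2)=0, max(0,-2)=0, max(0,-1)=0, max(0,-2)=0, max(0,3)=3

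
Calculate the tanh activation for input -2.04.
-0.9667

tanh(-2.04) = (e^(-2.04) - e^(2.04))/(e^(-2.04) + e^(2.04)) = -0.9667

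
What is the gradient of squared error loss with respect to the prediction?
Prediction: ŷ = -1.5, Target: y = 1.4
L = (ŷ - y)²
∂L/∂ŷ = -5.8

∂L/∂ŷ = 2(ŷ - y) = 2(-1.5 - 1.4) = 2(-2.9) = -5.8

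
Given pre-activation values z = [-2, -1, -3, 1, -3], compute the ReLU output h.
h = [0, 0, 0, 1, 0]

ReLU applied element-wise: max(0,-2)=0, max(0,-1)=0, max(0,-3)=0, max(0,1)=1, max(0,-3)=0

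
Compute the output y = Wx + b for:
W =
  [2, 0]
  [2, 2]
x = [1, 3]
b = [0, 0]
y = [2, 8]

Wx = [2×1 + 0×3, 2×1 + 2×3]
   = [2, 8]
y = Wx + b = [2 + 0, 8 + 0] = [2, 8]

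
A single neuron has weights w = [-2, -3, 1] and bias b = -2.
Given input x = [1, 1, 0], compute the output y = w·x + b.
y = -7

y = (-2)(1) + (-3)(1) + (1)(0) + -2 = -7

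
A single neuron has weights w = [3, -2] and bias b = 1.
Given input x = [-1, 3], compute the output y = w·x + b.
y = -8

y = (3)(-1) + (-2)(3) + 1 = -8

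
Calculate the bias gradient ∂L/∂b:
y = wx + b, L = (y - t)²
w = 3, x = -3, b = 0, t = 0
∂L/∂b = -18

y = wx + b = (3)(-3) + 0 = -9
∂L/∂y = 2(y - t) = 2(-9 - 0) = -18
∂y/∂b = 1
∂L/∂b = ∂L/∂y · ∂y/∂b = -18 × 1 = -18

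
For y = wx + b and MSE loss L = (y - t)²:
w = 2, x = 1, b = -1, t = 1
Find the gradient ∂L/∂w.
∂L/∂w = 0

y = wx + b = (2)(1) + -1 = 1
∂L/∂y = 2(y - t) = 2(1 - 1) = 0
∂y/∂w = x = 1
∂L/∂w = ∂L/∂y · ∂y/∂w = 0 × 1 = 0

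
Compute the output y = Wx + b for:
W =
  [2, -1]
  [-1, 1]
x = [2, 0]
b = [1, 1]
y = [5, -1]

Wx = [2×2 + -1×0, -1×2 + 1×0]
   = [4, -2]
y = Wx + b = [4 + 1, -2 + 1] = [5, -1]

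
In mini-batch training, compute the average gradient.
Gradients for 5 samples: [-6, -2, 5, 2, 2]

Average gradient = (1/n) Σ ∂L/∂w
Average gradient = 0.2

Average = (1/5)(-6 + -2 + 5 + 2 + 2) = 1/5 = 0.2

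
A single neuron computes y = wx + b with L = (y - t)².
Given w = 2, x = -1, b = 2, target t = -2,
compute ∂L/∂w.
∂L/∂w = -4

y = wx + b = (2)(-1) + 2 = 0
∂L/∂y = 2(y - t) = 2(0 - -2) = 4
∂y/∂w = x = -1
∂L/∂w = ∂L/∂y · ∂y/∂w = 4 × -1 = -4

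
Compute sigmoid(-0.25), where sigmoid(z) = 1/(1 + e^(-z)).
0.4378

sigmoid(-0.25) = 1/(1 + e^(0.25)) = 1/(1 + 1.284) = 0.4378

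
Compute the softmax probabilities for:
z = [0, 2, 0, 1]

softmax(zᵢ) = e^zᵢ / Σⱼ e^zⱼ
p = [0.0826, 0.6103, 0.0826, 0.2245]

exp(z) = [1, 7.389, 1, 2.718]
Sum = 12.11
p = [0.0826, 0.6103, 0.0826, 0.2245]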